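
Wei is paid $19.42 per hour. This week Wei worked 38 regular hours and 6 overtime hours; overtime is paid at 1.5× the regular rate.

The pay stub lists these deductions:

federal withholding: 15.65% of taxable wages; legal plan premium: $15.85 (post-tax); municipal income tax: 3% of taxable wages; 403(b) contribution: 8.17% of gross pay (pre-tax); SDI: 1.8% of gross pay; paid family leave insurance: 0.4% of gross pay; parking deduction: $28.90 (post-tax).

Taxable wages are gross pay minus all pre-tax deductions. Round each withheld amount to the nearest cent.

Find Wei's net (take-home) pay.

$617.02

Regular pay: 38 × $19.42 = $737.96
Overtime pay: 6 × $19.42 × 1.5 = $174.78
Gross pay = $737.96 + $174.78 = $912.74
403(b) contribution: $912.74 × 0.0817 = $74.57
Taxable wages = $912.74 − $74.57 = $838.17
Federal withholding: $838.17 × 0.1565 = $131.17
Municipal income tax: $838.17 × 0.03 = $25.15
SDI: $912.74 × 0.018 = $16.43
Paid family leave insurance: $912.74 × 0.004 = $3.65
Parking deduction: $28.90
Legal plan premium: $15.85
Total deductions = $74.57 + $131.17 + $25.15 + $16.43 + $3.65 + $28.90 + $15.85 = $295.72
Net pay = $912.74 − $295.72 = $617.02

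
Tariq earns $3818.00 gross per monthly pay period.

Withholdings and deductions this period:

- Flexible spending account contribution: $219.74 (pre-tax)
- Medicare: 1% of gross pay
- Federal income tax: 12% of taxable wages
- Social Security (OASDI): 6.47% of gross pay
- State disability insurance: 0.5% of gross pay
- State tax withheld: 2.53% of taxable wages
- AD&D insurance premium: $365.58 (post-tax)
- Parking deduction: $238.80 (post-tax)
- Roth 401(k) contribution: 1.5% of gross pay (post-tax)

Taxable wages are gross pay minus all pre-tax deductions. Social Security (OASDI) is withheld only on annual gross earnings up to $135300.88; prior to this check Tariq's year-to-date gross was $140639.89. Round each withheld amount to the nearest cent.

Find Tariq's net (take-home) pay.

Flexible spending account contribution: $219.74
Taxable wages = $3818.00 − $219.74 = $3598.26
Federal income tax: $3598.26 × 0.12 = $431.79
State tax withheld: $3598.26 × 0.0253 = $91.04
State disability insurance: $3818.00 × 0.005 = $19.09
Medicare: $3818.00 × 0.01 = $38.18
Social Security (OASDI): annual cap $135300.88 already reached (YTD $140639.89), so $0.00
Parking deduction: $238.80
Roth 401(k) contribution: $3818.00 × 0.015 = $57.27
AD&D insurance premium: $365.58
Total deductions = $219.74 + $431.79 + $91.04 + $19.09 + $38.18 + $0.00 + $238.80 + $57.27 + $365.58 = $1461.49
Net pay = $3818.00 − $1461.49 = $2356.51

$2356.51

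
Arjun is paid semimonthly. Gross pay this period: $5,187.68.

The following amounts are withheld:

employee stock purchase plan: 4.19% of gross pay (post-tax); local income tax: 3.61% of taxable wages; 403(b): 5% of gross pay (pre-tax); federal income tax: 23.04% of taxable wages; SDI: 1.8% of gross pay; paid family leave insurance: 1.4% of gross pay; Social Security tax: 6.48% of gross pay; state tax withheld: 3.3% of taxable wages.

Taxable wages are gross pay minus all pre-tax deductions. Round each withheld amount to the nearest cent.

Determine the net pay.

403(b): $5,187.68 × 0.05 = $259.38
Taxable wages = $5,187.68 − $259.38 = $4,928.30
Local income tax: $4,928.30 × 0.0361 = $177.91
State tax withheld: $4,928.30 × 0.033 = $162.63
Federal income tax: $4,928.30 × 0.2304 = $1,135.48
Social Security tax: $5,187.68 × 0.0648 = $336.16
Paid family leave insurance: $5,187.68 × 0.014 = $72.63
SDI: $5,187.68 × 0.018 = $93.38
Employee stock purchase plan: $5,187.68 × 0.0419 = $217.36
Total deductions = $259.38 + $177.91 + $162.63 + $1,135.48 + $336.16 + $72.63 + $93.38 + $217.36 = $2,454.93
Net pay = $5,187.68 − $2,454.93 = $2,732.75

$2,732.75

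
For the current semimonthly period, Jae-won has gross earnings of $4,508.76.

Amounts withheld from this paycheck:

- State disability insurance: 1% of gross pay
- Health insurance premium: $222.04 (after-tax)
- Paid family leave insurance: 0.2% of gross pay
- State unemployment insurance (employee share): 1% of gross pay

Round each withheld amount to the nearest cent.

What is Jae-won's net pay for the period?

$4,187.52

State disability insurance: $4,508.76 × 0.01 = $45.09
State unemployment insurance (employee share): $4,508.76 × 0.01 = $45.09
Paid family leave insurance: $4,508.76 × 0.002 = $9.02
Health insurance premium: $222.04
Total deductions = $45.09 + $45.09 + $9.02 + $222.04 = $321.24
Net pay = $4,508.76 − $321.24 = $4,187.52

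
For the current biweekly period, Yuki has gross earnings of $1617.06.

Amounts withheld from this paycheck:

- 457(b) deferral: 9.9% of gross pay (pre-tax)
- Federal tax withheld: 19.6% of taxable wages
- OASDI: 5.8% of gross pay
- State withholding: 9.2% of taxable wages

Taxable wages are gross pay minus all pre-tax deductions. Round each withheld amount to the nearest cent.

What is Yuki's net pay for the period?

$943.57

457(b) deferral: $1617.06 × 0.099 = $160.09
Taxable wages = $1617.06 − $160.09 = $1456.97
Federal tax withheld: $1456.97 × 0.196 = $285.57
State withholding: $1456.97 × 0.092 = $134.04
OASDI: $1617.06 × 0.058 = $93.79
Total deductions = $160.09 + $285.57 + $134.04 + $93.79 = $673.49
Net pay = $1617.06 − $673.49 = $943.57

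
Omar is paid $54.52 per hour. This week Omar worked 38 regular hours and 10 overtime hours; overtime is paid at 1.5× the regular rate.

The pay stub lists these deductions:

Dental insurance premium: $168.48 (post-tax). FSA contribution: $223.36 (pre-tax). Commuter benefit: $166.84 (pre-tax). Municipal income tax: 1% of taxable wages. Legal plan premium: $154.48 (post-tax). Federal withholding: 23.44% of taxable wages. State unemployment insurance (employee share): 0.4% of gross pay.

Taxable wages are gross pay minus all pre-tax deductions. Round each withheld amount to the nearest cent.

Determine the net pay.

$1,554.00

Regular pay: 38 × $54.52 = $2,071.76
Overtime pay: 10 × $54.52 × 1.5 = $817.80
Gross pay = $2,071.76 + $817.80 = $2,889.56
Commuter benefit: $166.84
FSA contribution: $223.36
Pre-tax total = $166.84 + $223.36 = $390.20
Taxable wages = $2,889.56 − $390.20 = $2,499.36
Federal withholding: $2,499.36 × 0.2344 = $585.85
Municipal income tax: $2,499.36 × 0.01 = $24.99
State unemployment insurance (employee share): $2,889.56 × 0.004 = $11.56
Legal plan premium: $154.48
Dental insurance premium: $168.48
Total deductions = $166.84 + $223.36 + $585.85 + $24.99 + $11.56 + $154.48 + $168.48 = $1,335.56
Net pay = $2,889.56 − $1,335.56 = $1,554.00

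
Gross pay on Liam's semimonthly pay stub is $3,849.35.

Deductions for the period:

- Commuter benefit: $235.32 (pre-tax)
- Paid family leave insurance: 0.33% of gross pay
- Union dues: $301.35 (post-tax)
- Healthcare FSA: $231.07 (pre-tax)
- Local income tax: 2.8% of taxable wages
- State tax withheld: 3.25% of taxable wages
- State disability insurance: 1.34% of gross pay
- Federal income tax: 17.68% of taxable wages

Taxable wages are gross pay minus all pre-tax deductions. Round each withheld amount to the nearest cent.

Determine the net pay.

Healthcare FSA: $231.07
Commuter benefit: $235.32
Pre-tax total = $231.07 + $235.32 = $466.39
Taxable wages = $3,849.35 − $466.39 = $3,382.96
State tax withheld: $3,382.96 × 0.0325 = $109.95
Local income tax: $3,382.96 × 0.028 = $94.72
Federal income tax: $3,382.96 × 0.1768 = $598.11
Paid family leave insurance: $3,849.35 × 0.0033 = $12.70
State disability insurance: $3,849.35 × 0.0134 = $51.58
Union dues: $301.35
Total deductions = $231.07 + $235.32 + $109.95 + $94.72 + $598.11 + $12.70 + $51.58 + $301.35 = $1,634.80
Net pay = $3,849.35 − $1,634.80 = $2,214.55

$2,214.55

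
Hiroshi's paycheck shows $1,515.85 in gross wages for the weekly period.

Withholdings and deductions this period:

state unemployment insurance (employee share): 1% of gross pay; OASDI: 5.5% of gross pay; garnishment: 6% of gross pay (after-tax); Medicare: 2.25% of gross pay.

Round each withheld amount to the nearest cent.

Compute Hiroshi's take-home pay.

OASDI: $1,515.85 × 0.055 = $83.37
Medicare: $1,515.85 × 0.0225 = $34.11
State unemployment insurance (employee share): $1,515.85 × 0.01 = $15.16
Garnishment: $1,515.85 × 0.06 = $90.95
Total deductions = $83.37 + $34.11 + $15.16 + $90.95 = $223.59
Net pay = $1,515.85 − $223.59 = $1,292.26

$1,292.26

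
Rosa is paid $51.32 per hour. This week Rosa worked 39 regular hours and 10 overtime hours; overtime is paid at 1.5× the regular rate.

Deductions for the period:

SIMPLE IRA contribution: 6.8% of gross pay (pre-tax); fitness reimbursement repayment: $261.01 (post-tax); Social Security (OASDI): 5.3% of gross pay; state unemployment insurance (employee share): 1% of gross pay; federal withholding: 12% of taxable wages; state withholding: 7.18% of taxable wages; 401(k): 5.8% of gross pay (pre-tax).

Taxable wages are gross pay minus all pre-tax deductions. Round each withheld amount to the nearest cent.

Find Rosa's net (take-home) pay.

$1,521.94

Regular pay: 39 × $51.32 = $2,001.48
Overtime pay: 10 × $51.32 × 1.5 = $769.80
Gross pay = $2,001.48 + $769.80 = $2,771.28
401(k): $2,771.28 × 0.058 = $160.73
SIMPLE IRA contribution: $2,771.28 × 0.068 = $188.45
Pre-tax total = $160.73 + $188.45 = $349.18
Taxable wages = $2,771.28 − $349.18 = $2,422.10
Federal withholding: $2,422.10 × 0.12 = $290.65
State withholding: $2,422.10 × 0.0718 = $173.91
State unemployment insurance (employee share): $2,771.28 × 0.01 = $27.71
Social Security (OASDI): $2,771.28 × 0.053 = $146.88
Fitness reimbursement repayment: $261.01
Total deductions = $160.73 + $188.45 + $290.65 + $173.91 + $27.71 + $146.88 + $261.01 = $1,249.34
Net pay = $2,771.28 − $1,249.34 = $1,521.94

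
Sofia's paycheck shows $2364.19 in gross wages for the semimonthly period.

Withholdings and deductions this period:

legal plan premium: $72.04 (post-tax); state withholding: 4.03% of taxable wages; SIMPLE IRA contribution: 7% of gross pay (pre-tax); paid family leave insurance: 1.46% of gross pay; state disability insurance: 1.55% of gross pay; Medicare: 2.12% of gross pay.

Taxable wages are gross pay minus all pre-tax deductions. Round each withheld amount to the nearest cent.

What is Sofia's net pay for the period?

$1916.77

SIMPLE IRA contribution: $2364.19 × 0.07 = $165.49
Taxable wages = $2364.19 − $165.49 = $2198.70
State withholding: $2198.70 × 0.0403 = $88.61
Paid family leave insurance: $2364.19 × 0.0146 = $34.52
State disability insurance: $2364.19 × 0.0155 = $36.64
Medicare: $2364.19 × 0.0212 = $50.12
Legal plan premium: $72.04
Total deductions = $165.49 + $88.61 + $34.52 + $36.64 + $50.12 + $72.04 = $447.42
Net pay = $2364.19 − $447.42 = $1916.77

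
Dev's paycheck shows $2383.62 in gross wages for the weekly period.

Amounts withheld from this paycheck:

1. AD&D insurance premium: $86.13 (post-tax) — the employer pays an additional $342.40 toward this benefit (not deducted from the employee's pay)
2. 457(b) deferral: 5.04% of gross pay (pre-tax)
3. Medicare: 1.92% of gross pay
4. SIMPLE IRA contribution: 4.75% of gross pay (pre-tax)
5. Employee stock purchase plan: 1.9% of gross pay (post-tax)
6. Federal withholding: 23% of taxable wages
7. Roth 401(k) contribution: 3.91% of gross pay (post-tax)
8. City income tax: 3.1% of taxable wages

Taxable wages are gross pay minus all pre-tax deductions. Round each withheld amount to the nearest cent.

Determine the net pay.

$1318.66

SIMPLE IRA contribution: $2383.62 × 0.0475 = $113.22
457(b) deferral: $2383.62 × 0.0504 = $120.13
Pre-tax total = $113.22 + $120.13 = $233.35
Taxable wages = $2383.62 − $233.35 = $2150.27
City income tax: $2150.27 × 0.031 = $66.66
Federal withholding: $2150.27 × 0.23 = $494.56
Medicare: $2383.62 × 0.0192 = $45.77
Employee stock purchase plan: $2383.62 × 0.019 = $45.29
Roth 401(k) contribution: $2383.62 × 0.0391 = $93.20
AD&D insurance premium: $86.13
(Employer's $342.40 toward AD&D insurance premium is not withheld from the employee.)
Total deductions = $113.22 + $120.13 + $66.66 + $494.56 + $45.77 + $45.29 + $93.20 + $86.13 = $1064.96
Net pay = $2383.62 − $1064.96 = $1318.66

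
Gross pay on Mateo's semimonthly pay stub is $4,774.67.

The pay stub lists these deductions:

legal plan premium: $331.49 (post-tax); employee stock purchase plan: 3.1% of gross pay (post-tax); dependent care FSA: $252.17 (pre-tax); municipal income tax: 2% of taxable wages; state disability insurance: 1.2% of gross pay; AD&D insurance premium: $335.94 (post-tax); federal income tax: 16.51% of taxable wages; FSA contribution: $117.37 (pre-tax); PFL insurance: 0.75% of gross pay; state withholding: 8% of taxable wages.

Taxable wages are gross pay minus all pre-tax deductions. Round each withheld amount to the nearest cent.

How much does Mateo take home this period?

FSA contribution: $117.37
Dependent care FSA: $252.17
Pre-tax total = $117.37 + $252.17 = $369.54
Taxable wages = $4,774.67 − $369.54 = $4,405.13
State withholding: $4,405.13 × 0.08 = $352.41
Federal income tax: $4,405.13 × 0.1651 = $727.29
Municipal income tax: $4,405.13 × 0.02 = $88.10
PFL insurance: $4,774.67 × 0.0075 = $35.81
State disability insurance: $4,774.67 × 0.012 = $57.30
AD&D insurance premium: $335.94
Employee stock purchase plan: $4,774.67 × 0.031 = $148.01
Legal plan premium: $331.49
Total deductions = $117.37 + $252.17 + $352.41 + $727.29 + $88.10 + $35.81 + $57.30 + $335.94 + $148.01 + $331.49 = $2,445.89
Net pay = $4,774.67 − $2,445.89 = $2,328.78

$2,328.78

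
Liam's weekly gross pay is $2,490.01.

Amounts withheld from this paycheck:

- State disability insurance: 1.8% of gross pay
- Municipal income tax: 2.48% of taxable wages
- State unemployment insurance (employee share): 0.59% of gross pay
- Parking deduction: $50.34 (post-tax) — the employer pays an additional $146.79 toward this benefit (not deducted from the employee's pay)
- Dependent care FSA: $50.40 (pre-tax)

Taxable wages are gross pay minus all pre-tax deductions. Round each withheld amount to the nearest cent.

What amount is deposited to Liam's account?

Dependent care FSA: $50.40
Taxable wages = $2,490.01 − $50.40 = $2,439.61
Municipal income tax: $2,439.61 × 0.0248 = $60.50
State disability insurance: $2,490.01 × 0.018 = $44.82
State unemployment insurance (employee share): $2,490.01 × 0.0059 = $14.69
Parking deduction: $50.34
(Employer's $146.79 toward parking deduction is not withheld from the employee.)
Total deductions = $50.40 + $60.50 + $44.82 + $14.69 + $50.34 = $220.75
Net pay = $2,490.01 − $220.75 = $2,269.26

$2,269.26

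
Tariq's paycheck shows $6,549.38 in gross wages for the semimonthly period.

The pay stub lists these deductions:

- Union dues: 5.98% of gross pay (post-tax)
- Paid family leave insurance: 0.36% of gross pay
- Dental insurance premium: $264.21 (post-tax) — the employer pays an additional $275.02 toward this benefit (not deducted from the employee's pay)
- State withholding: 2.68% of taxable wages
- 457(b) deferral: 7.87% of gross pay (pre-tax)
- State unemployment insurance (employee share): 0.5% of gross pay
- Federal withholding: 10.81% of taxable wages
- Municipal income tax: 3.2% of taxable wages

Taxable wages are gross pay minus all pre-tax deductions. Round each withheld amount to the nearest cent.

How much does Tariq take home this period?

$4,314.68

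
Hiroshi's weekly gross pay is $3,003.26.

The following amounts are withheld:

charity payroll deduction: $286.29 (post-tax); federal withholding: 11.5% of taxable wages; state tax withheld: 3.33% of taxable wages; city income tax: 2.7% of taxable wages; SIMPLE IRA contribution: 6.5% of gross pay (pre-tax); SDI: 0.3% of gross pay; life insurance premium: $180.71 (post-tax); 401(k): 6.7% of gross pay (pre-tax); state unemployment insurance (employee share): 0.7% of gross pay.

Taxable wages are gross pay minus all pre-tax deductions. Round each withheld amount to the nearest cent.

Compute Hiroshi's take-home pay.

401(k): $3,003.26 × 0.067 = $201.22
SIMPLE IRA contribution: $3,003.26 × 0.065 = $195.21
Pre-tax total = $201.22 + $195.21 = $396.43
Taxable wages = $3,003.26 − $396.43 = $2,606.83
Federal withholding: $2,606.83 × 0.115 = $299.79
State tax withheld: $2,606.83 × 0.0333 = $86.81
City income tax: $2,606.83 × 0.027 = $70.38
State unemployment insurance (employee share): $3,003.26 × 0.007 = $21.02
SDI: $3,003.26 × 0.003 = $9.01
Charity payroll deduction: $286.29
Life insurance premium: $180.71
Total deductions = $201.22 + $195.21 + $299.79 + $86.81 + $70.38 + $21.02 + $9.01 + $286.29 + $180.71 = $1,350.44
Net pay = $3,003.26 − $1,350.44 = $1,652.82

$1,652.82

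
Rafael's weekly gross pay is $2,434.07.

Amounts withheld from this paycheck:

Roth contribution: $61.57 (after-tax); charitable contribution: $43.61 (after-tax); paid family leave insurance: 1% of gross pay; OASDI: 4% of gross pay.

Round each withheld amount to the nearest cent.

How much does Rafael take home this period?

$2,207.19

Paid family leave insurance: $2,434.07 × 0.01 = $24.34
OASDI: $2,434.07 × 0.04 = $97.36
Roth contribution: $61.57
Charitable contribution: $43.61
Total deductions = $24.34 + $97.36 + $61.57 + $43.61 = $226.88
Net pay = $2,434.07 − $226.88 = $2,207.19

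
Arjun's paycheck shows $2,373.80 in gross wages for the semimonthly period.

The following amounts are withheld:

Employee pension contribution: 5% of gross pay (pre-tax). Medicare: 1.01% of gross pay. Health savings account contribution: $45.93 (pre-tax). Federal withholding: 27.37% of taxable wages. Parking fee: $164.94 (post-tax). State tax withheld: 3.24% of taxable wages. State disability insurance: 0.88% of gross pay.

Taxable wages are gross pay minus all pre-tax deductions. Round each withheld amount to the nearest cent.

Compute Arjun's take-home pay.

Health savings account contribution: $45.93
Employee pension contribution: $2,373.80 × 0.05 = $118.69
Pre-tax total = $45.93 + $118.69 = $164.62
Taxable wages = $2,373.80 − $164.62 = $2,209.18
State tax withheld: $2,209.18 × 0.0324 = $71.58
Federal withholding: $2,209.18 × 0.2737 = $604.65
Medicare: $2,373.80 × 0.0101 = $23.98
State disability insurance: $2,373.80 × 0.0088 = $20.89
Parking fee: $164.94
Total deductions = $45.93 + $118.69 + $71.58 + $604.65 + $23.98 + $20.89 + $164.94 = $1,050.66
Net pay = $2,373.80 − $1,050.66 = $1,323.14

$1,323.14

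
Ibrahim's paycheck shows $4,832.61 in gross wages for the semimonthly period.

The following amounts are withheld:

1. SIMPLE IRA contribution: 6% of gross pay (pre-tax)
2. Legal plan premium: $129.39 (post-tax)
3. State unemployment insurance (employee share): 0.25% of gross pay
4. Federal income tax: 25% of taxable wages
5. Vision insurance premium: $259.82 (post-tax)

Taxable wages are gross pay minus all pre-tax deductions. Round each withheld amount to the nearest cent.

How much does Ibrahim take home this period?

$3,005.70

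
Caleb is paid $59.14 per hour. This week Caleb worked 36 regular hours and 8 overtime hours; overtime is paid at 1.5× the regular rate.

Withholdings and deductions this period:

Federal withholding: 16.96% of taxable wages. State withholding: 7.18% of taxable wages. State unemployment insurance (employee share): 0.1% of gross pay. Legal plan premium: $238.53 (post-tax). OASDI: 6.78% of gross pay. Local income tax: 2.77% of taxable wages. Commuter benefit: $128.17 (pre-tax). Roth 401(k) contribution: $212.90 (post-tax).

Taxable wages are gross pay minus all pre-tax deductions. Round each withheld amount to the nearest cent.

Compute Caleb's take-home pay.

Regular pay: 36 × $59.14 = $2,129.04
Overtime pay: 8 × $59.14 × 1.5 = $709.68
Gross pay = $2,129.04 + $709.68 = $2,838.72
Commuter benefit: $128.17
Taxable wages = $2,838.72 − $128.17 = $2,710.55
Federal withholding: $2,710.55 × 0.1696 = $459.71
Local income tax: $2,710.55 × 0.0277 = $75.08
State withholding: $2,710.55 × 0.0718 = $194.62
OASDI: $2,838.72 × 0.0678 = $192.47
State unemployment insurance (employee share): $2,838.72 × 0.001 = $2.84
Roth 401(k) contribution: $212.90
Legal plan premium: $238.53
Total deductions = $128.17 + $459.71 + $75.08 + $194.62 + $192.47 + $2.84 + $212.90 + $238.53 = $1,504.32
Net pay = $2,838.72 − $1,504.32 = $1,334.40

$1,334.40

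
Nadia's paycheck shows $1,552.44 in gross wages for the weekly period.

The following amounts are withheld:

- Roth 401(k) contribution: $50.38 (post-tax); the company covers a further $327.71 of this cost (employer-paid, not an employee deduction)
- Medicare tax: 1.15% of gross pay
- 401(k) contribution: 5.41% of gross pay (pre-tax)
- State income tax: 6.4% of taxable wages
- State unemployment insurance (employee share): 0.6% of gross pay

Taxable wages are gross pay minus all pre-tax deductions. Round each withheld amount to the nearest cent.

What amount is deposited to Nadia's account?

401(k) contribution: $1,552.44 × 0.0541 = $83.99
Taxable wages = $1,552.44 − $83.99 = $1,468.45
State income tax: $1,468.45 × 0.064 = $93.98
Medicare tax: $1,552.44 × 0.0115 = $17.85
State unemployment insurance (employee share): $1,552.44 × 0.006 = $9.31
Roth 401(k) contribution: $50.38
(Employer's $327.71 toward Roth 401(k) contribution is not withheld from the employee.)
Total deductions = $83.99 + $93.98 + $17.85 + $9.31 + $50.38 = $255.51
Net pay = $1,552.44 − $255.51 = $1,296.93

$1,296.93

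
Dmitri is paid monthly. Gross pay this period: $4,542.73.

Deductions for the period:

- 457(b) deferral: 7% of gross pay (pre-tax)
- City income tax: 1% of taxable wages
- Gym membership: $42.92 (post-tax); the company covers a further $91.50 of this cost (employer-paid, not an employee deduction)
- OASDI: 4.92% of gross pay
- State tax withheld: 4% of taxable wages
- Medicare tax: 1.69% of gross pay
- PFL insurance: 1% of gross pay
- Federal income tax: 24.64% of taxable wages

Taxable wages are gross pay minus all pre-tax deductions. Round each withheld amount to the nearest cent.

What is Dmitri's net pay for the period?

457(b) deferral: $4,542.73 × 0.07 = $317.99
Taxable wages = $4,542.73 − $317.99 = $4,224.74
State tax withheld: $4,224.74 × 0.04 = $168.99
City income tax: $4,224.74 × 0.01 = $42.25
Federal income tax: $4,224.74 × 0.2464 = $1,040.98
PFL insurance: $4,542.73 × 0.01 = $45.43
OASDI: $4,542.73 × 0.0492 = $223.50
Medicare tax: $4,542.73 × 0.0169 = $76.77
Gym membership: $42.92
(Employer's $91.50 toward gym membership is not withheld from the employee.)
Total deductions = $317.99 + $168.99 + $42.25 + $1,040.98 + $45.43 + $223.50 + $76.77 + $42.92 = $1,958.83
Net pay = $4,542.73 − $1,958.83 = $2,583.90

$2,583.90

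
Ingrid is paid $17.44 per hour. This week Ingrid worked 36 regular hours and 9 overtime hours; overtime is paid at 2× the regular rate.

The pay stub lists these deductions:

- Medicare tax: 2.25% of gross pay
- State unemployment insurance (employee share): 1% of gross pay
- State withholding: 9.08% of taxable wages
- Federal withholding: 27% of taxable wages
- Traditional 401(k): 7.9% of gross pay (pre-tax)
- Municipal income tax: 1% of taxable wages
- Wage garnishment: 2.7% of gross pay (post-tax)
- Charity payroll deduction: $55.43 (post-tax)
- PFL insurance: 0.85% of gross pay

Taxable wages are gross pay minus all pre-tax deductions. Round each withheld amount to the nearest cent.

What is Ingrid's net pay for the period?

$426.27

Regular pay: 36 × $17.44 = $627.84
Overtime pay: 9 × $17.44 × 2 = $313.92
Gross pay = $627.84 + $313.92 = $941.76
Traditional 401(k): $941.76 × 0.079 = $74.40
Taxable wages = $941.76 − $74.40 = $867.36
State withholding: $867.36 × 0.0908 = $78.76
Federal withholding: $867.36 × 0.27 = $234.19
Municipal income tax: $867.36 × 0.01 = $8.67
PFL insurance: $941.76 × 0.0085 = $8.00
Medicare tax: $941.76 × 0.0225 = $21.19
State unemployment insurance (employee share): $941.76 × 0.01 = $9.42
Charity payroll deduction: $55.43
Wage garnishment: $941.76 × 0.027 = $25.43
Total deductions = $74.40 + $78.76 + $234.19 + $8.67 + $8.00 + $21.19 + $9.42 + $55.43 + $25.43 = $515.49
Net pay = $941.76 − $515.49 = $426.27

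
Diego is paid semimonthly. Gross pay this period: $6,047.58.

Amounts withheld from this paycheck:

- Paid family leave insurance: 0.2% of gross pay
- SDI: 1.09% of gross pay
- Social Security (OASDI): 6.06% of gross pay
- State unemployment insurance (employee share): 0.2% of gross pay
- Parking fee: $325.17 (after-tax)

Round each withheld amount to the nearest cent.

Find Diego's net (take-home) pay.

Paid family leave insurance: $6,047.58 × 0.002 = $12.10
Social Security (OASDI): $6,047.58 × 0.0606 = $366.48
State unemployment insurance (employee share): $6,047.58 × 0.002 = $12.10
SDI: $6,047.58 × 0.0109 = $65.92
Parking fee: $325.17
Total deductions = $12.10 + $366.48 + $12.10 + $65.92 + $325.17 = $781.77
Net pay = $6,047.58 − $781.77 = $5,265.81

$5,265.81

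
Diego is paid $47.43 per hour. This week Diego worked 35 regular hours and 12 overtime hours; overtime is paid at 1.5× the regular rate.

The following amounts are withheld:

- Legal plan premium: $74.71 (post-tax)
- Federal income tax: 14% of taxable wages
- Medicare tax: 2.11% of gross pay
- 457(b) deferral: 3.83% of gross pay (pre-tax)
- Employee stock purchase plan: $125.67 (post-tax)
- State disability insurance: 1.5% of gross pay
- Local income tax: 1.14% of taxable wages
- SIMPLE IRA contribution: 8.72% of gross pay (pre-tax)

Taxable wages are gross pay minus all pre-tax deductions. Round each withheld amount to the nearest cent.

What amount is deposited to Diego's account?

Regular pay: 35 × $47.43 = $1,660.05
Overtime pay: 12 × $47.43 × 1.5 = $853.74
Gross pay = $1,660.05 + $853.74 = $2,513.79
457(b) deferral: $2,513.79 × 0.0383 = $96.28
SIMPLE IRA contribution: $2,513.79 × 0.0872 = $219.20
Pre-tax total = $96.28 + $219.20 = $315.48
Taxable wages = $2,513.79 − $315.48 = $2,198.31
Federal income tax: $2,198.31 × 0.14 = $307.76
Local income tax: $2,198.31 × 0.0114 = $25.06
Medicare tax: $2,513.79 × 0.0211 = $53.04
State disability insurance: $2,513.79 × 0.015 = $37.71
Employee stock purchase plan: $125.67
Legal plan premium: $74.71
Total deductions = $96.28 + $219.20 + $307.76 + $25.06 + $53.04 + $37.71 + $125.67 + $74.71 = $939.43
Net pay = $2,513.79 − $939.43 = $1,574.36

$1,574.36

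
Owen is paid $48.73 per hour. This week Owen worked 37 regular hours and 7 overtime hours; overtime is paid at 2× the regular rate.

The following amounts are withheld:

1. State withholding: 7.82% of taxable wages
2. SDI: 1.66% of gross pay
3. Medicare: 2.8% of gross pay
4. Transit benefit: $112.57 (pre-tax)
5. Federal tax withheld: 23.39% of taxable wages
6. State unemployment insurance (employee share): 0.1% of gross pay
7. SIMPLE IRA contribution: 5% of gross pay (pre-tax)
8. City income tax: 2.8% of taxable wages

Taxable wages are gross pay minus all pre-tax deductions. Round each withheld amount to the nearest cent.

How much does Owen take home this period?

$1,370.39

Regular pay: 37 × $48.73 = $1,803.01
Overtime pay: 7 × $48.73 × 2 = $682.22
Gross pay = $1,803.01 + $682.22 = $2,485.23
SIMPLE IRA contribution: $2,485.23 × 0.05 = $124.26
Transit benefit: $112.57
Pre-tax total = $124.26 + $112.57 = $236.83
Taxable wages = $2,485.23 − $236.83 = $2,248.40
Federal tax withheld: $2,248.40 × 0.2339 = $525.90
City income tax: $2,248.40 × 0.028 = $62.96
State withholding: $2,248.40 × 0.0782 = $175.82
Medicare: $2,485.23 × 0.028 = $69.59
SDI: $2,485.23 × 0.0166 = $41.25
State unemployment insurance (employee share): $2,485.23 × 0.001 = $2.49
Total deductions = $124.26 + $112.57 + $525.90 + $62.96 + $175.82 + $69.59 + $41.25 + $2.49 = $1,114.84
Net pay = $2,485.23 − $1,114.84 = $1,370.39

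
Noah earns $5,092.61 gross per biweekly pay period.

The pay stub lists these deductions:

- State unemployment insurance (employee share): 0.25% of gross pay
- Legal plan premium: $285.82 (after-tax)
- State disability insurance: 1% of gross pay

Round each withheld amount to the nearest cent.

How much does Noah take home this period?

State disability insurance: $5,092.61 × 0.01 = $50.93
State unemployment insurance (employee share): $5,092.61 × 0.0025 = $12.73
Legal plan premium: $285.82
Total deductions = $50.93 + $12.73 + $285.82 = $349.48
Net pay = $5,092.61 − $349.48 = $4,743.13

$4,743.13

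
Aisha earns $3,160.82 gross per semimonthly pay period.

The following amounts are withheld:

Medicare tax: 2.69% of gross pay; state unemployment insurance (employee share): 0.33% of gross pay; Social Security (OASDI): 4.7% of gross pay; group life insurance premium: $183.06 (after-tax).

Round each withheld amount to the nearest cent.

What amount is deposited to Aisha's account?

Medicare tax: $3,160.82 × 0.0269 = $85.03
State unemployment insurance (employee share): $3,160.82 × 0.0033 = $10.43
Social Security (OASDI): $3,160.82 × 0.047 = $148.56
Group life insurance premium: $183.06
Total deductions = $85.03 + $10.43 + $148.56 + $183.06 = $427.08
Net pay = $3,160.82 − $427.08 = $2,733.74

$2,733.74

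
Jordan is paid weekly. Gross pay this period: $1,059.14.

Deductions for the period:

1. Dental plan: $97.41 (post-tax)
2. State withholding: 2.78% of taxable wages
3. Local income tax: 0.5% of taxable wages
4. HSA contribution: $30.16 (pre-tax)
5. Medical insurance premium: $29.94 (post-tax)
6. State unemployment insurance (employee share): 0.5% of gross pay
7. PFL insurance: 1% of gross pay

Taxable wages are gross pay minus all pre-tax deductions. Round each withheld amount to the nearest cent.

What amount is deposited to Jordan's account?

HSA contribution: $30.16
Taxable wages = $1,059.14 − $30.16 = $1,028.98
Local income tax: $1,028.98 × 0.005 = $5.14
State withholding: $1,028.98 × 0.0278 = $28.61
State unemployment insurance (employee share): $1,059.14 × 0.005 = $5.30
PFL insurance: $1,059.14 × 0.01 = $10.59
Medical insurance premium: $29.94
Dental plan: $97.41
Total deductions = $30.16 + $5.14 + $28.61 + $5.30 + $10.59 + $29.94 + $97.41 = $207.15
Net pay = $1,059.14 − $207.15 = $851.99

$851.99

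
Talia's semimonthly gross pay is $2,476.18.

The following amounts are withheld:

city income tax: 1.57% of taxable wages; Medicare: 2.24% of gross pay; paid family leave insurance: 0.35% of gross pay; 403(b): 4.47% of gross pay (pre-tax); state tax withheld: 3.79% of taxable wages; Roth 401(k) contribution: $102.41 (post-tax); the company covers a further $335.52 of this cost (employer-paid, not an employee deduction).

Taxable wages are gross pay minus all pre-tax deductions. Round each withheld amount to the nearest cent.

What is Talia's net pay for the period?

403(b): $2,476.18 × 0.0447 = $110.69
Taxable wages = $2,476.18 − $110.69 = $2,365.49
State tax withheld: $2,365.49 × 0.0379 = $89.65
City income tax: $2,365.49 × 0.0157 = $37.14
Medicare: $2,476.18 × 0.0224 = $55.47
Paid family leave insurance: $2,476.18 × 0.0035 = $8.67
Roth 401(k) contribution: $102.41
(Employer's $335.52 toward Roth 401(k) contribution is not withheld from the employee.)
Total deductions = $110.69 + $89.65 + $37.14 + $55.47 + $8.67 + $102.41 = $404.03
Net pay = $2,476.18 − $404.03 = $2,072.15

$2,072.15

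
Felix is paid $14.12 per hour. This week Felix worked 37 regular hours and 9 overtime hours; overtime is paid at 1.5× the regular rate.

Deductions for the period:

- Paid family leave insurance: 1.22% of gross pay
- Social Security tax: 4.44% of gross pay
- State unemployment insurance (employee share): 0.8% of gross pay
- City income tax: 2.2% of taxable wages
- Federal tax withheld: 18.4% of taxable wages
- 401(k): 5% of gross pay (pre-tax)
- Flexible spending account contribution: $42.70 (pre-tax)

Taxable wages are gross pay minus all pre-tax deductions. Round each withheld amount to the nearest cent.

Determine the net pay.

Regular pay: 37 × $14.12 = $522.44
Overtime pay: 9 × $14.12 × 1.5 = $190.62
Gross pay = $522.44 + $190.62 = $713.06
401(k): $713.06 × 0.05 = $35.65
Flexible spending account contribution: $42.70
Pre-tax total = $35.65 + $42.70 = $78.35
Taxable wages = $713.06 − $78.35 = $634.71
Federal tax withheld: $634.71 × 0.184 = $116.79
City income tax: $634.71 × 0.022 = $13.96
Paid family leave insurance: $713.06 × 0.0122 = $8.70
Social Security tax: $713.06 × 0.0444 = $31.66
State unemployment insurance (employee share): $713.06 × 0.008 = $5.70
Total deductions = $35.65 + $42.70 + $116.79 + $13.96 + $8.70 + $31.66 + $5.70 = $255.16
Net pay = $713.06 − $255.16 = $457.90

$457.90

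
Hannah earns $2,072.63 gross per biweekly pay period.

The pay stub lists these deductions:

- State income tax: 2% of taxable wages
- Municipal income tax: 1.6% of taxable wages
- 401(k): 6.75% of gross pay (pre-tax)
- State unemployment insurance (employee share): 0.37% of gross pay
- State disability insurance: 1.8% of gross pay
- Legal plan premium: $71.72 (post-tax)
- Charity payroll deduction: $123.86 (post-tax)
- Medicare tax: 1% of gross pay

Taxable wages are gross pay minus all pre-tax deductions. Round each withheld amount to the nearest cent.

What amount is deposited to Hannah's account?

401(k): $2,072.63 × 0.0675 = $139.90
Taxable wages = $2,072.63 − $139.90 = $1,932.73
Municipal income tax: $1,932.73 × 0.016 = $30.92
State income tax: $1,932.73 × 0.02 = $38.65
State disability insurance: $2,072.63 × 0.018 = $37.31
Medicare tax: $2,072.63 × 0.01 = $20.73
State unemployment insurance (employee share): $2,072.63 × 0.0037 = $7.67
Legal plan premium: $71.72
Charity payroll deduction: $123.86
Total deductions = $139.90 + $30.92 + $38.65 + $37.31 + $20.73 + $7.67 + $71.72 + $123.86 = $470.76
Net pay = $2,072.63 − $470.76 = $1,601.87

$1,601.87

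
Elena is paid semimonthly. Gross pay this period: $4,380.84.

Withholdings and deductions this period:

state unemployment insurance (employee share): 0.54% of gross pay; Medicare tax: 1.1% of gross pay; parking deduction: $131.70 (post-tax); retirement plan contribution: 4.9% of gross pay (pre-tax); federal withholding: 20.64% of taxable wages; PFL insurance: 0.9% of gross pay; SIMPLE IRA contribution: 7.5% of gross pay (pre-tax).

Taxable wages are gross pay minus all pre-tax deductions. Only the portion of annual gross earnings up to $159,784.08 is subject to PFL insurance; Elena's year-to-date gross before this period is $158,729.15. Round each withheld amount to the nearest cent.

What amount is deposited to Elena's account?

$2,832.50

Retirement plan contribution: $4,380.84 × 0.049 = $214.66
SIMPLE IRA contribution: $4,380.84 × 0.075 = $328.56
Pre-tax total = $214.66 + $328.56 = $543.22
Taxable wages = $4,380.84 − $543.22 = $3,837.62
Federal withholding: $3,837.62 × 0.2064 = $792.08
Medicare tax: $4,380.84 × 0.011 = $48.19
State unemployment insurance (employee share): $4,380.84 × 0.0054 = $23.66
PFL insurance: only $159,784.08 − $158,729.15 = $1,054.93 of this check is subject → $1,054.93 × 0.009 = $9.49
Parking deduction: $131.70
Total deductions = $214.66 + $328.56 + $792.08 + $48.19 + $23.66 + $9.49 + $131.70 = $1,548.34
Net pay = $4,380.84 − $1,548.34 = $2,832.50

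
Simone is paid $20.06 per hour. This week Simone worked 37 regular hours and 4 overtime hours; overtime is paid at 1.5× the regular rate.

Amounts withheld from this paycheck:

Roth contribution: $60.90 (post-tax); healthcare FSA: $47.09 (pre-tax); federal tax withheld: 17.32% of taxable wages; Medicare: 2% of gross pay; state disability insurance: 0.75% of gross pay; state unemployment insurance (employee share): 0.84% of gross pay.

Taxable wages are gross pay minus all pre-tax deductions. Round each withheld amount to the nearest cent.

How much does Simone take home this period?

Regular pay: 37 × $20.06 = $742.22
Overtime pay: 4 × $20.06 × 1.5 = $120.36
Gross pay = $742.22 + $120.36 = $862.58
Healthcare FSA: $47.09
Taxable wages = $862.58 − $47.09 = $815.49
Federal tax withheld: $815.49 × 0.1732 = $141.24
Medicare: $862.58 × 0.02 = $17.25
State disability insurance: $862.58 × 0.0075 = $6.47
State unemployment insurance (employee share): $862.58 × 0.0084 = $7.25
Roth contribution: $60.90
Total deductions = $47.09 + $141.24 + $17.25 + $6.47 + $7.25 + $60.90 = $280.20
Net pay = $862.58 − $280.20 = $582.38

$582.38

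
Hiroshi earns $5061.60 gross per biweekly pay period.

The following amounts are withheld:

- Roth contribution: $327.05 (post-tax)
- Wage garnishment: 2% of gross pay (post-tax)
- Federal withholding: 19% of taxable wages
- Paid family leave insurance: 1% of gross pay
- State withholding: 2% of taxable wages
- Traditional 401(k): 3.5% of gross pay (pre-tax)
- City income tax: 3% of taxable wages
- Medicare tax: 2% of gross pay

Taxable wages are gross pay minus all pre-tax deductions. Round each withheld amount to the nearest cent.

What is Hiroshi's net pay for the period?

$3132.05

Traditional 401(k): $5061.60 × 0.035 = $177.16
Taxable wages = $5061.60 − $177.16 = $4884.44
City income tax: $4884.44 × 0.03 = $146.53
State withholding: $4884.44 × 0.02 = $97.69
Federal withholding: $4884.44 × 0.19 = $928.04
Paid family leave insurance: $5061.60 × 0.01 = $50.62
Medicare tax: $5061.60 × 0.02 = $101.23
Roth contribution: $327.05
Wage garnishment: $5061.60 × 0.02 = $101.23
Total deductions = $177.16 + $146.53 + $97.69 + $928.04 + $50.62 + $101.23 + $327.05 + $101.23 = $1929.55
Net pay = $5061.60 − $1929.55 = $3132.05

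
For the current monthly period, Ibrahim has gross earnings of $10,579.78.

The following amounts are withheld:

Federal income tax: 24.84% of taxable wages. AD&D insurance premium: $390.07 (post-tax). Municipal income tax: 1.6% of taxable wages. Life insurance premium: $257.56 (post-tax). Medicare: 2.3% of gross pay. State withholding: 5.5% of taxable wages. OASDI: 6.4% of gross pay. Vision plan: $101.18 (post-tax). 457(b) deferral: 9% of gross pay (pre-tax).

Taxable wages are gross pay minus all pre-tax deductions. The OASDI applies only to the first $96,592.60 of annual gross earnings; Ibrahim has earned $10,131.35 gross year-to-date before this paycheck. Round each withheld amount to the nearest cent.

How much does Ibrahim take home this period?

$4,883.29

457(b) deferral: $10,579.78 × 0.09 = $952.18
Taxable wages = $10,579.78 − $952.18 = $9,627.60
Municipal income tax: $9,627.60 × 0.016 = $154.04
Federal income tax: $9,627.60 × 0.2484 = $2,391.50
State withholding: $9,627.60 × 0.055 = $529.52
Medicare: $10,579.78 × 0.023 = $243.33
OASDI: cap not yet reached, full $10,579.78 is subject → $10,579.78 × 0.064 = $677.11
Life insurance premium: $257.56
Vision plan: $101.18
AD&D insurance premium: $390.07
Total deductions = $952.18 + $154.04 + $2,391.50 + $529.52 + $243.33 + $677.11 + $257.56 + $101.18 + $390.07 = $5,696.49
Net pay = $10,579.78 − $5,696.49 = $4,883.29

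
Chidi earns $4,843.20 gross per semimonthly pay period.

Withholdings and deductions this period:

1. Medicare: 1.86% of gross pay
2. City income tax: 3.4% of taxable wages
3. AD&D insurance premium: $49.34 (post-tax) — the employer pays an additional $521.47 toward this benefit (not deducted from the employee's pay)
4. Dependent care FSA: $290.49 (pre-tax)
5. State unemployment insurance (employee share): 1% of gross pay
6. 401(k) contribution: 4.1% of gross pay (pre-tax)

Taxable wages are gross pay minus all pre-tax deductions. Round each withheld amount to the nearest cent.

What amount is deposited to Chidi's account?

Dependent care FSA: $290.49
401(k) contribution: $4,843.20 × 0.041 = $198.57
Pre-tax total = $290.49 + $198.57 = $489.06
Taxable wages = $4,843.20 − $489.06 = $4,354.14
City income tax: $4,354.14 × 0.034 = $148.04
State unemployment insurance (employee share): $4,843.20 × 0.01 = $48.43
Medicare: $4,843.20 × 0.0186 = $90.08
AD&D insurance premium: $49.34
(Employer's $521.47 toward AD&D insurance premium is not withheld from the employee.)
Total deductions = $290.49 + $198.57 + $148.04 + $48.43 + $90.08 + $49.34 = $824.95
Net pay = $4,843.20 − $824.95 = $4,018.25

$4,018.25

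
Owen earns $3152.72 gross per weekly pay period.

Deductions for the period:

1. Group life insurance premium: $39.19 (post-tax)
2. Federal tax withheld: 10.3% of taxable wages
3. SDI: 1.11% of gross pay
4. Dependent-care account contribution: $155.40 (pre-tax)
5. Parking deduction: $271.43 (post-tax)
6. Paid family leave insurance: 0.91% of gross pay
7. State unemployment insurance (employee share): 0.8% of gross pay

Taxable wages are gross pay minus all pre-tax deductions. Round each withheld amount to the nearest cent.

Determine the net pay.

$2289.07

Dependent-care account contribution: $155.40
Taxable wages = $3152.72 − $155.40 = $2997.32
Federal tax withheld: $2997.32 × 0.103 = $308.72
SDI: $3152.72 × 0.0111 = $35.00
State unemployment insurance (employee share): $3152.72 × 0.008 = $25.22
Paid family leave insurance: $3152.72 × 0.0091 = $28.69
Group life insurance premium: $39.19
Parking deduction: $271.43
Total deductions = $155.40 + $308.72 + $35.00 + $25.22 + $28.69 + $39.19 + $271.43 = $863.65
Net pay = $3152.72 − $863.65 = $2289.07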